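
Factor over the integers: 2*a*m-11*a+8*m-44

Group as (2*a*m-11*a) + (8*m-44) = a*(2*m-11) + 4*(2*m-11).
Both groups share the factor (2*m-11).

(2*m-11)*(a+4)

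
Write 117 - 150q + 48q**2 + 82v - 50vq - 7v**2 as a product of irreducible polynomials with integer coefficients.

-(7v - 6q + 9)(v + 8q - 13)

Group: -7v(v + 8q - 13) + (6q - 9)(v + 8q - 13); both groups contain (v + 8q - 13).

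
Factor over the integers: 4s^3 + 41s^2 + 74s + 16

Testing divisors of the constant over divisors of the leading coefficient, s = −2 is a root, so (s + 2) divides it; the quotient is 4s^2 + 33s + 8.
The remaining quadratic factors as (4s + 1)(s + 8).

(4s + 1)(s + 2)(s + 8)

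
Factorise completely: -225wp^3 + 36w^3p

Factor out 9wp, leaving 4w^2 - 25p^2, which is a difference of two squares.

9pw(2w - 5p)(2w + 5p)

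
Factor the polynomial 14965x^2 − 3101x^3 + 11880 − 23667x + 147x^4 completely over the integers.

Testing divisors of the constant over divisors of the leading coefficient, x = 11/3 is a root, so (3x − 11) divides it; the quotient is 49x^3 − 854x^2 + 1857x − 1080.
Continuing, x = 9/7 is a root, so (7x − 9) is a factor; dividing leaves 7x^2 − 113x + 120.
The remaining quadratic factors as (7x − 8)(x − 15).

(3x − 11)(7x − 8)(7x − 9)(x − 15)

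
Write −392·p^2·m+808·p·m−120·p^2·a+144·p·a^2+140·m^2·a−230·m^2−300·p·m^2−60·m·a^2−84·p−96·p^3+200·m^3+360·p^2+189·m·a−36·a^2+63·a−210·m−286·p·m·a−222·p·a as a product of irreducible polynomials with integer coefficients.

−(4·p+10·m−3·a)·(12·p−5·m−3)·(2·p+4·m+4·a−7)

Group: 12·p·(−8·p^2−36·p·m−10·p·a+28·p−40·m^2−28·m·a+70·m+12·a^2−21·a) + (−5·m−3)·(−8·p^2−36·p·m−10·p·a+28·p−40·m^2−28·m·a+70·m+12·a^2−21·a); both groups contain (−8·p^2−36·p·m−10·p·a+28·p−40·m^2−28·m·a+70·m+12·a^2−21·a), so (12·p−5·m−3) is a factor with cofactor −8·p^2−36·p·m−10·p·a+28·p−40·m^2−28·m·a+70·m+12·a^2−21·a.
The cofactor groups again: −8·p^2−36·p·m−10·p·a+28·p−40·m^2−28·m·a+70·m+12·a^2−21·a = −4·p·(2·p+4·m+4·a−7) + (−10·m+3·a)·(2·p+4·m+4·a−7); both groups contain (2·p+4·m+4·a−7), giving −(4·p+10·m−3·a)·(2·p+4·m+4·a−7).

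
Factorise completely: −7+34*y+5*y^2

(5*y−1)*(y+7)

Need a pair with product 5·(−7) = −35 and sum 34: that's 35 and −1.
Split the middle term: 5*y^2+35*y − y−7 = 5*y*(y+7) − (y+7).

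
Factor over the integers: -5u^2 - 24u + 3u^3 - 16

(3u + 4)(u + 1)(u - 4)

By the rational root theorem, u = -4/3 is a root, so (3u + 4) is a factor; dividing leaves u^2 - 3u - 4.
The remaining quadratic factors as (u - 4)(u + 1).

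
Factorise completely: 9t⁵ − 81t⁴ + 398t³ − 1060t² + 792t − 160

By the rational root theorem, t = 1/3 is a root, so (3t − 1) divides it; the quotient is 3t⁴ − 26t³ + 124t² − 312t + 160.
Then t = 4 is a root, giving the factor (t − 4) and quotient 3t³ − 14t² + 68t − 40.
Next, t = 2/3 is a root, so (3t − 2) divides it; the quotient is t² − 4t + 20.
The quadratic t² − 4t + 20 has discriminant −64 < 0 and is irreducible over ℤ.

(3t − 1)(3t − 2)(t − 4)(t² − 4t + 20)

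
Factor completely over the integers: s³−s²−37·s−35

Among the possible rational roots, s = −5 is a root, so (s+5) divides it; the quotient is s²−6·s−7.
The remaining quadratic factors as (s+1)(s−7).

(s+1)·(s+5)·(s−7)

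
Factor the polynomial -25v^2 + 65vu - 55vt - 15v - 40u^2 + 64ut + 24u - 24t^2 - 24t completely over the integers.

Group: -5v(5v - 5u + 3t + 3) + (8u - 8t)(5v - 5u + 3t + 3); both groups contain (5v - 5u + 3t + 3).

-(5v - 5u + 3t + 3)(5v - 8u + 8t)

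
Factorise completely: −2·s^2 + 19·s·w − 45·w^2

Group: −2·s·(s − 5·w) + 9·w·(s − 5·w); both groups contain (s − 5·w).

−(2·s − 9·w)·(s − 5·w)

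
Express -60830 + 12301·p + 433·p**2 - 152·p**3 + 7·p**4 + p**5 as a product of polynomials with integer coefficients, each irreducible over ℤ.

(p + 11)·(p + 14)·(p - 5)·(p**2 - 13·p + 79)

Trying the rational-root candidates, p = -14 is a root, so (p + 14) divides it; the quotient is p**4 - 7·p**3 - 54·p**2 + 1189·p - 4345.
Next, p = -11 is a root, giving the factor (p + 11) and quotient p**3 - 18·p**2 + 144·p - 395.
Next, p = 5 is a root, so (p - 5) is a factor; dividing leaves p**2 - 13·p + 79.
The quadratic p**2 - 13·p + 79 has discriminant -147 < 0 and is irreducible over ℤ.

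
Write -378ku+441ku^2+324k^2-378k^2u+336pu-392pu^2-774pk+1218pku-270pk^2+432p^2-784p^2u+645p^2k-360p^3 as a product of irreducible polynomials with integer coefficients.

Group: 8p(-45p^2+30pk-98pu+54p+42ku-36k-49u^2+42u) - 9k(-45p^2+30pk-98pu+54p+42ku-36k-49u^2+42u); both groups contain (-45p^2+30pk-98pu+54p+42ku-36k-49u^2+42u), so (8p-9k) is a factor with cofactor -45p^2+30pk-98pu+54p+42ku-36k-49u^2+42u.
The cofactor groups again: -45p^2+30pk-98pu+54p+42ku-36k-49u^2+42u = -5p(9p-6k+7u) + (-7u+6)(9p-6k+7u); both groups contain (9p-6k+7u), giving -(5p+7u-6)(9p-6k+7u).

-(9p-6k+7u)(8p-9k)(5p+7u-6)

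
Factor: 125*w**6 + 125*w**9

125*w**6*(w + 1)*(w**2 - w + 1)

Factor out 125*w**6 first: what remains is w**3 + 1.
Recognize a sum of cubes with the parts w and 1.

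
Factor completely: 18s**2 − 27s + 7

Need a pair with product 18·7 = 126 and sum −27: that's −21 and −6.
Split the middle term: 18s**2 − 21s − 6s + 7 = 3s(6s − 7) − (6s − 7).

(3s − 1)(6s − 7)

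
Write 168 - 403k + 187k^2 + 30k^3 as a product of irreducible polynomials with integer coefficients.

(5k - 3)(6k - 7)(k + 8)

Among the possible rational roots, k = -8 is a root, so (k + 8) is a factor; dividing leaves 30k^2 - 53k + 21.
The remaining quadratic factors as (5k - 3)(6k - 7).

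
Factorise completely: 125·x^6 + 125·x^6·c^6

125·x^6·(c^2 + 1)·(c^4 - c^2 + 1)

Every term has a factor of 125·x^6; factoring it out leaves c^6 + 1.
Recognize a sum of cubes with the parts 1 and c^2.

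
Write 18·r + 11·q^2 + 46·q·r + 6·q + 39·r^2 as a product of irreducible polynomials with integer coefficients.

(11·q + 13·r + 6)·(q + 3·r)

Group: 11·q·(q + 3·r) + (13·r + 6)·(q + 3·r); both groups contain (q + 3·r).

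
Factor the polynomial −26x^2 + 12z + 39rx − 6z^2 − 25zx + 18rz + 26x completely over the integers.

Group: 3r(6z + 13x) + (−z − 2x + 2)(6z + 13x); both groups contain (6z + 13x).

(6z + 13x)(3r − z − 2x + 2)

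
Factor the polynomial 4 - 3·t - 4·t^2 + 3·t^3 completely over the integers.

(3·t - 4)·(t + 1)·(t - 1)

Trying the rational-root candidates, t = 1 is a root, so (t - 1) divides it; the quotient is 3·t^2 - t - 4.
The remaining quadratic factors as (t + 1)(3·t - 4).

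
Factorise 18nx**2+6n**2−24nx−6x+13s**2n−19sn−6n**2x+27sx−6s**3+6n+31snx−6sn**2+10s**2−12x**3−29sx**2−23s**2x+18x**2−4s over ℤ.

Group: s(−6s**2+13sn−17sx+4s−6n**2+18nx−6n−12x**2+6x) + (x−1)(−6s**2+13sn−17sx+4s−6n**2+18nx−6n−12x**2+6x); both groups contain (−6s**2+13sn−17sx+4s−6n**2+18nx−6n−12x**2+6x), so (s+x−1) is a factor with cofactor −6s**2+13sn−17sx+4s−6n**2+18nx−6n−12x**2+6x.
The cofactor groups again: −6s**2+13sn−17sx+4s−6n**2+18nx−6n−12x**2+6x = −3s(2s−3n+3x) + (2n−4x+2)(2s−3n+3x); both groups contain (2s−3n+3x), giving −(3s−2n+4x−2)(2s−3n+3x).

−(3s−2n+4x−2)(2s−3n+3x)(s+x−1)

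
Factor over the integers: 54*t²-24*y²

6*(3*t+2*y)*(3*t-2*y)

Every term has a factor of 6. Then 9*t²-4*y² = (3*t)² − (2*y)².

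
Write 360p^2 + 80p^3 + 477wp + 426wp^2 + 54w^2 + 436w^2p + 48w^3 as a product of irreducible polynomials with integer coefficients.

Group: w(48w^2 + 52wp + 54w + 10p^2 + 45p) + 8p(48w^2 + 52wp + 54w + 10p^2 + 45p); both groups contain (48w^2 + 52wp + 54w + 10p^2 + 45p), so (w + 8p) is a factor with cofactor 48w^2 + 52wp + 54w + 10p^2 + 45p.
The cofactor groups again: 48w^2 + 52wp + 54w + 10p^2 + 45p = 8w(6w + 5p) + (2p + 9)(6w + 5p); both groups contain (6w + 5p), giving (8w + 2p + 9)(6w + 5p).

(8w + 2p + 9)(6w + 5p)(w + 8p)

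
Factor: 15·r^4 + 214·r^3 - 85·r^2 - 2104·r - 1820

(3·r - 10)·(5·r + 13)·(r + 1)·(r + 14)

By the rational root theorem, r = -1 is a root, so (r + 1) divides it; the quotient is 15·r^3 + 199·r^2 - 284·r - 1820.
Continuing, r = 10/3 is a root, so (3·r - 10) divides it; the quotient is 5·r^2 + 83·r + 182.
The remaining quadratic factors as (r + 14)(5·r + 13).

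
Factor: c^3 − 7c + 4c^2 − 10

(c + 1)(c + 5)(c − 2)

Testing divisors of the constant over divisors of the leading coefficient, c = 2 is a root, so (c − 2) divides it; the quotient is c^2 + 6c + 5.
The remaining quadratic factors as (c + 1)(c + 5).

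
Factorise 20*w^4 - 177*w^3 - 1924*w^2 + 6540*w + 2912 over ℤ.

(4*w - 13)*(5*w + 2)*(w + 8)*(w - 14)

Testing divisors of the constant over divisors of the leading coefficient, w = 13/4 is a root, so (4*w - 13) divides it; the quotient is 5*w^3 - 28*w^2 - 572*w - 224.
Continuing, w = 14 is a root, giving the factor (w - 14) and quotient 5*w^2 + 42*w + 16.
The remaining quadratic factors as (5*w + 2)(w + 8).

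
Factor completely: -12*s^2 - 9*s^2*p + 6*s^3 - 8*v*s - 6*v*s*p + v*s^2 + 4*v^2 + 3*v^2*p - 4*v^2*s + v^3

Group: v*(v^2 - v*s + 3*v*p + 4*v - 2*s^2 + 3*s*p + 4*s) - 3*s*(v^2 - v*s + 3*v*p + 4*v - 2*s^2 + 3*s*p + 4*s); both groups contain (v^2 - v*s + 3*v*p + 4*v - 2*s^2 + 3*s*p + 4*s), so (v - 3*s) is a factor with cofactor v^2 - v*s + 3*v*p + 4*v - 2*s^2 + 3*s*p + 4*s.
The cofactor groups again: v^2 - v*s + 3*v*p + 4*v - 2*s^2 + 3*s*p + 4*s = v*(v - 2*s + 3*p + 4) + s*(v - 2*s + 3*p + 4); both groups contain (v - 2*s + 3*p + 4), giving (v + s)*(v - 2*s + 3*p + 4).

(v - 3*s)*(v - 2*s + 3*p + 4)*(v + s)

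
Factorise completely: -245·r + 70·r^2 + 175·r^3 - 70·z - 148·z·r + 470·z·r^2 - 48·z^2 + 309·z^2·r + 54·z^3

(3·z + 5·r - 5)·(9·z + 5·r + 7)·(2·z + 7·r)

Group: 3·z·(18·z^2 + 73·z·r + 14·z + 35·r^2 + 49·r) + (5·r - 5)·(18·z^2 + 73·z·r + 14·z + 35·r^2 + 49·r); both groups contain (18·z^2 + 73·z·r + 14·z + 35·r^2 + 49·r), so (3·z + 5·r - 5) is a factor with cofactor 18·z^2 + 73·z·r + 14·z + 35·r^2 + 49·r.
The cofactor groups again: 18·z^2 + 73·z·r + 14·z + 35·r^2 + 49·r = 2·z·(9·z + 5·r + 7) + 7·r·(9·z + 5·r + 7); both groups contain (9·z + 5·r + 7), giving (2·z + 7·r)·(9·z + 5·r + 7).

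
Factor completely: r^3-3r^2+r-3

(r-3)(r^2+1)

Group as (r^3+r) + (-3r^2-3) = r(r^2+1) - 3(r^2+1).
Both groups share the factor (r^2+1).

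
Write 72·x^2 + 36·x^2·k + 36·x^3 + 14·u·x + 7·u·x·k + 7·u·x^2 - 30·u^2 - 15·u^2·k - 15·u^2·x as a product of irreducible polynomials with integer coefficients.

Group: 3·u·(-5·u·x - 5·u·k - 10·u + 9·x^2 + 9·x·k + 18·x) + 4·x·(-5·u·x - 5·u·k - 10·u + 9·x^2 + 9·x·k + 18·x); both groups contain (-5·u·x - 5·u·k - 10·u + 9·x^2 + 9·x·k + 18·x), so (3·u + 4·x) is a factor with cofactor -5·u·x - 5·u·k - 10·u + 9·x^2 + 9·x·k + 18·x.
The cofactor groups again: -5·u·x - 5·u·k - 10·u + 9·x^2 + 9·x·k + 18·x = -5·u·(x + k + 2) + 9·x·(x + k + 2); both groups contain (x + k + 2), giving -(5·u - 9·x)·(x + k + 2).

-(3·u + 4·x)·(5·u - 9·x)·(x + k + 2)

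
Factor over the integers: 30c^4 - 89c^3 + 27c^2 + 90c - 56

(5c - 4)(6c - 7)(c + 1)(c - 2)

Testing divisors of the constant over divisors of the leading coefficient, c = -1 is a root, giving the factor (c + 1) and quotient 30c^3 - 119c^2 + 146c - 56.
Next, c = 2 is a root, so (c - 2) is a factor; dividing leaves 30c^2 - 59c + 28.
The remaining quadratic factors as (5c - 4)(6c - 7).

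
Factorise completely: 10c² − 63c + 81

Need a pair with product 10·81 = 810 and sum −63: that's −45 and −18.
Split the middle term: 10c² − 45c − 18c + 81 = 5c(2c − 9) − 9(2c − 9).

(2c − 9)(5c − 9)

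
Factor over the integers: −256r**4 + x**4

Difference of squares twice: with A = x and B = 4r, A⁴ − B⁴ = (A² − B²)(A² + B²), and A² − B² factors again.

(x − 4r)(x + 4r)(x**2 + 16r**2)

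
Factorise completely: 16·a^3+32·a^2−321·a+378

Trying the rational-root candidates, a = −6 is a root, so (a+6) divides it; the quotient is 16·a^2−64·a+63.
The remaining quadratic factors as (4·a−9)(4·a−7).

(4·a−7)·(4·a−9)·(a+6)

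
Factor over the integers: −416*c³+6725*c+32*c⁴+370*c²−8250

(2*c−11)*(4*c+15)*(4*c−5)*(c−10)

Testing divisors of the constant over divisors of the leading coefficient, c = −15/4 is a root, giving the factor (4*c+15) and quotient 8*c³−134*c²+595*c−550.
Then c = 5/4 is a root, so (4*c−5) is a factor; dividing leaves 2*c²−31*c+110.
The remaining quadratic factors as (c−10)(2*c−11).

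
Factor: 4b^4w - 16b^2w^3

4b^2w(b + 2w)(b - 2w)

Pull out the common factor 4b^2w; b^2 - 4w^2 is a difference of squares.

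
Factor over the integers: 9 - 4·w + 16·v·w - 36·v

Group as (16·v·w - 36·v) + (-4·w + 9) = 4·v·(4·w - 9) - (4·w - 9).
Both groups share the factor (4·w - 9).

(4·v - 1)·(4·w - 9)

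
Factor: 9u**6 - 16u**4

u**4(3u + 4)(3u - 4)

Every term has a factor of u**4; factoring it out leaves 9u**2 - 16.
Recognize a difference of squares with the parts 3u and 4.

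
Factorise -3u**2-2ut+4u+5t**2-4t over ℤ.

-(u-t)(3u+5t-4)

Group: -3u(u-t) + (-5t+4)(u-t); both groups contain (u-t).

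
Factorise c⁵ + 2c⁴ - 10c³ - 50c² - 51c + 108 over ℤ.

By the rational root theorem, c = 1 is a root, giving the factor (c - 1) and quotient c⁴ + 3c³ - 7c² - 57c - 108.
Continuing, c = -3 is a root, so (c + 3) divides it; the quotient is c³ - 7c - 36.
Continuing, c = 4 is a root, so (c - 4) divides it; the quotient is c² + 4c + 9.
The quadratic c² + 4c + 9 has discriminant -20 < 0 and is irreducible over ℤ.

(c + 3)(c - 1)(c - 4)(c² + 4c + 9)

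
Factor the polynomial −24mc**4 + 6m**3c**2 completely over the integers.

Factor out 6mc**2, leaving m**2 − 4c**2, which is a difference of two squares.

6c**2m(m − 2c)(m + 2c)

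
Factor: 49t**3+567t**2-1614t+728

Among the possible rational roots, t = 13/7 is a root, so (7t-13) divides it; the quotient is 7t**2+94t-56.
The remaining quadratic factors as (7t-4)(t+14).

(7t-13)(7t-4)(t+14)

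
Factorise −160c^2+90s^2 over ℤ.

10(3s−4c)(3s+4c)

Every term has a factor of 10. Then 9s^2−16c^2 = (3s)² − (4c)².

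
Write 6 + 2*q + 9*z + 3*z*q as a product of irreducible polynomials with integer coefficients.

Group as (3*z*q + 9*z) + (2*q + 6) = 3*z*(q + 3) + 2*(q + 3).
Both groups share the factor (q + 3).

(3*z + 2)*(q + 3)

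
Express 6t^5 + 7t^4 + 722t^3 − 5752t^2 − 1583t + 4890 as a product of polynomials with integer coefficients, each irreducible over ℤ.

(6t − 5)(t + 1)(t − 6)(t^2 + 7t + 163)

Trying the rational-root candidates, t = 5/6 is a root, so (6t − 5) is a factor; dividing leaves t^4 + 2t^3 + 122t^2 − 857t − 978.
Then t = 6 is a root, so (t − 6) is a factor; dividing leaves t^3 + 8t^2 + 170t + 163.
Continuing, t = −1 is a root, giving the factor (t + 1) and quotient t^2 + 7t + 163.
The quadratic t^2 + 7t + 163 has discriminant −603 < 0 and is irreducible over ℤ.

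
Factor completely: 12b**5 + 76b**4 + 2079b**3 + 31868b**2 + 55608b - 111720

(2b + 7)(6b - 7)(b + 10)(b**2 - 6b + 228)

Testing divisors of the constant over divisors of the leading coefficient, b = -7/2 is a root, so (2b + 7) is a factor; dividing leaves 6b**4 + 17b**3 + 980b**2 + 12504b - 15960.
Next, b = 7/6 is a root, so (6b - 7) divides it; the quotient is b**3 + 4b**2 + 168b + 2280.
Continuing, b = -10 is a root, so (b + 10) is a factor; dividing leaves b**2 - 6b + 228.
The quadratic b**2 - 6b + 228 has discriminant -876 < 0 and is irreducible over ℤ.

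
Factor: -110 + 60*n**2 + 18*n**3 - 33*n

(3*n + 10)*(6*n**2 - 11)

Group as (18*n**3 - 33*n) + (60*n**2 - 110) = 3*n*(6*n**2 - 11) + 10*(6*n**2 - 11).
Both groups share the factor (6*n**2 - 11).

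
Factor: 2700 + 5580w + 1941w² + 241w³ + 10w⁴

Among the possible rational roots, w = −3/5 is a root, giving the factor (5w + 3) and quotient 2w³ + 47w² + 360w + 900.
Then w = −6 is a root, so (w + 6) is a factor; dividing leaves 2w² + 35w + 150.
The remaining quadratic factors as (2w + 15)(w + 10).

(2w + 15)(5w + 3)(w + 10)(w + 6)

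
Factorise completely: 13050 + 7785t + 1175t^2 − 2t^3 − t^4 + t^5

Testing divisors of the constant over divisors of the leading coefficient, t = −6 is a root, so (t + 6) divides it; the quotient is t^4 − 7t^3 + 40t^2 + 935t + 2175.
Next, t = −5 is a root, so (t + 5) divides it; the quotient is t^3 − 12t^2 + 100t + 435.
Then t = −3 is a root, so (t + 3) is a factor; dividing leaves t^2 − 15t + 145.
The quadratic t^2 − 15t + 145 has discriminant −355 < 0 and is irreducible over ℤ.

(t + 3)(t + 5)(t + 6)(t^2 − 15t + 145)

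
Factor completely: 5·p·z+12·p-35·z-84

(5·z+12)·(p-7)

Group as (5·p·z+12·p) + (-35·z-84) = p·(5·z+12) - 7·(5·z+12).
Both groups share the factor (5·z+12).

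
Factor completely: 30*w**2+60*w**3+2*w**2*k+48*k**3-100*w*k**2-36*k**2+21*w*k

Group: 5*w*(12*w**2+10*w*k+6*w-12*k**2+9*k) - 4*k*(12*w**2+10*w*k+6*w-12*k**2+9*k); both groups contain (12*w**2+10*w*k+6*w-12*k**2+9*k), so (5*w-4*k) is a factor with cofactor 12*w**2+10*w*k+6*w-12*k**2+9*k.
The cofactor groups again: 12*w**2+10*w*k+6*w-12*k**2+9*k = 6*w*(2*w+3*k) + (-4*k+3)*(2*w+3*k); both groups contain (2*w+3*k), giving (6*w-4*k+3)*(2*w+3*k).

(5*w-4*k)*(6*w-4*k+3)*(2*w+3*k)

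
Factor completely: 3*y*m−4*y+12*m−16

(3*m−4)*(y+4)

Group as (3*y*m−4*y) + (12*m−16) = y*(3*m−4) + 4*(3*m−4).
Both groups share the factor (3*m−4).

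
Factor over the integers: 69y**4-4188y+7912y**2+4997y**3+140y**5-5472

Testing divisors of the constant over divisors of the leading coefficient, y = -8/5 is a root, so (5y+8) divides it; the quotient is 28y**4-31y**3+1049y**2-96y-684.
Then y = 6/7 is a root, giving the factor (7y-6) and quotient 4y**3-y**2+149y+114.
Then y = -3/4 is a root, giving the factor (4y+3) and quotient y**2-y+38.
The quadratic y**2-y+38 has discriminant -151 < 0 and is irreducible over ℤ.

(4y+3)(5y+8)(7y-6)(y**2-y+38)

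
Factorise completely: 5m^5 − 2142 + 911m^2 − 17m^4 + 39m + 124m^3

(5m − 7)(m + 2)(m + 3)(m^2 − 7m + 51)

Among the possible rational roots, m = −2 is a root, giving the factor (m + 2) and quotient 5m^4 − 27m^3 + 178m^2 + 555m − 1071.
Next, m = −3 is a root, so (m + 3) is a factor; dividing leaves 5m^3 − 42m^2 + 304m − 357.
Then m = 7/5 is a root, giving the factor (5m − 7) and quotient m^2 − 7m + 51.
The quadratic m^2 − 7m + 51 has discriminant −155 < 0 and is irreducible over ℤ.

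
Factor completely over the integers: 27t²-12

Every term has a factor of 3. Then 9t²-4 = (3t)² − (2)².

3(3t+2)(3t-2)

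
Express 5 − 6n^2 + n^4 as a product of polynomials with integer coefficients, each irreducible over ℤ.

Substitute u = n^2 to get a quadratic in u, then factor.
n^2 − 5 is irreducible over ℤ (5 is not a perfect square).
n^2 − 1 is a difference of squares.

(n + 1)(n − 1)(n^2 − 5)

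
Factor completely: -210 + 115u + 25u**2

5(5u - 7)(u + 6)

Pull out the common factor 5, then factor the remaining trinomial.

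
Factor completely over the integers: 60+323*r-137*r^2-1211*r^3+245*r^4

(5*r+1)*(7*r+3)*(7*r-4)*(r-5)

By the rational root theorem, r = -1/5 is a root, giving the factor (5*r+1) and quotient 49*r^3-252*r^2+23*r+60.
Next, r = 4/7 is a root, so (7*r-4) divides it; the quotient is 7*r^2-32*r-15.
The remaining quadratic factors as (7*r+3)(r-5).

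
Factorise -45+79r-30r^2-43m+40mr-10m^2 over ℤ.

Group: -2m(5m-5r+9) + (6r-5)(5m-5r+9); both groups contain (5m-5r+9).

-(2m-6r+5)(5m-5r+9)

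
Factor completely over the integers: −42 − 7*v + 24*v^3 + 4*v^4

(v + 6)*(4*v^3 − 7)

Group as (4*v^4 − 7*v) + (24*v^3 − 42) = v*(4*v^3 − 7) + 6*(4*v^3 − 7).
Both groups share the factor (4*v^3 − 7).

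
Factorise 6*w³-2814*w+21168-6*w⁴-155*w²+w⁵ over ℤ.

Trying the rational-root candidates, w = 8 is a root, so (w-8) divides it; the quotient is w⁴+2*w³+22*w²+21*w-2646.
Then w = 6 is a root, so (w-6) divides it; the quotient is w³+8*w²+70*w+441.
Then w = -7 is a root, so (w+7) is a factor; dividing leaves w²+w+63.
The quadratic w²+w+63 has discriminant -251 < 0 and is irreducible over ℤ.

(w+7)*(w-6)*(w-8)*(w²+w+63)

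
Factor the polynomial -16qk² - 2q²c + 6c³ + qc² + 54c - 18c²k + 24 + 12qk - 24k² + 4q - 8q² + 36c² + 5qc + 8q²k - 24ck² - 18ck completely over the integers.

Group: c(-2q² + qc + 4qk + q + 6c² + 6ck + 12c + 6k + 6) + (-4k + 4)(-2q² + qc + 4qk + q + 6c² + 6ck + 12c + 6k + 6); both groups contain (-2q² + qc + 4qk + q + 6c² + 6ck + 12c + 6k + 6), so (c - 4k + 4) is a factor with cofactor -2q² + qc + 4qk + q + 6c² + 6ck + 12c + 6k + 6.
The cofactor groups again: -2q² + qc + 4qk + q + 6c² + 6ck + 12c + 6k + 6 = -q(2q + 3c + 3) + (2c + 2k + 2)(2q + 3c + 3); both groups contain (2q + 3c + 3), giving -(q - 2c - 2k - 2)(2q + 3c + 3).

-(q - 2c - 2k - 2)(2q + 3c + 3)(c - 4k + 4)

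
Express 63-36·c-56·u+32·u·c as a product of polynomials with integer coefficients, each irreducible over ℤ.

Group as (32·u·c-56·u) + (-36·c+63) = 8·u·(4·c-7) - 9·(4·c-7).
Both groups share the factor (4·c-7).

(4·c-7)·(8·u-9)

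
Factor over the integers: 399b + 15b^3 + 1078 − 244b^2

Trying the rational-root candidates, b = 11/3 is a root, so (3b − 11) divides it; the quotient is 5b^2 − 63b − 98.
The remaining quadratic factors as (b − 14)(5b + 7).

(3b − 11)(5b + 7)(b − 14)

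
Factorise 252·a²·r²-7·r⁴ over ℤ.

7·r²·(6·a+r)·(6·a-r)

Factor out 7·r², leaving 36·a²-r², which is a difference of two squares.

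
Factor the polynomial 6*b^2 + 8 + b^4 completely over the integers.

(b^2 + 2)*(b^2 + 4)

Substitute u = b^2 to get a quadratic in u, then factor.
b^2 + 2 is irreducible over ℤ (always positive, so no real roots).
b^2 + 4 is irreducible over ℤ (sum of squares).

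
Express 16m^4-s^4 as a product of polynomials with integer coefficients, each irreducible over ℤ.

Write as (4m^2)² − (s^2)², then factor 4m^2-s^2 once more.

(2m+s)(2m-s)(4m^2+s^2)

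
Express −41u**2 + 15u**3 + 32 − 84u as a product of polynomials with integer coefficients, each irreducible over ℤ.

(3u − 1)(5u + 8)(u − 4)

By the rational root theorem, u = 1/3 is a root, so (3u − 1) divides it; the quotient is 5u**2 − 12u − 32.
The remaining quadratic factors as (u − 4)(5u + 8).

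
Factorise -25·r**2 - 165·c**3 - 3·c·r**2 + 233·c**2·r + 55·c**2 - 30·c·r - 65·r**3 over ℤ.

-(11·c + 5·r)·(15·c - 13·r - 5)·(c - r)

Group: 15·c·(-11·c**2 + 6·c·r + 5·r**2) + (-13·r - 5)·(-11·c**2 + 6·c·r + 5·r**2); both groups contain (-11·c**2 + 6·c·r + 5·r**2), so (15·c - 13·r - 5) is a factor with cofactor -11·c**2 + 6·c·r + 5·r**2.
The cofactor groups again: -11·c**2 + 6·c·r + 5·r**2 = -c·(11·c + 5·r) + r·(11·c + 5·r); both groups contain (11·c + 5·r), giving -(c - r)·(11·c + 5·r).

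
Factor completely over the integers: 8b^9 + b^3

Every term has a factor of b^3; factoring it out leaves 8b^6 + 1.
Recognize a sum of cubes with the parts 2b^2 and 1.

b^3(2b^2 + 1)(4b^4 − 2b^2 + 1)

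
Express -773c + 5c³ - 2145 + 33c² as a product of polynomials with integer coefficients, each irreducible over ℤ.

Testing divisors of the constant over divisors of the leading coefficient, c = -15 is a root, giving the factor (c + 15) and quotient 5c² - 42c - 143.
The remaining quadratic factors as (5c + 13)(c - 11).

(5c + 13)(c + 15)(c - 11)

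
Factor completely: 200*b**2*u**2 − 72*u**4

Pull out the common factor 8*u**2; 25*b**2 − 9*u**2 is a difference of squares.

8*u**2*(5*b + 3*u)*(5*b − 3*u)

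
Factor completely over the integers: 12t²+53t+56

(3t+8)(4t+7)

Need a pair with product 12·56 = 672 and sum 53: that's 32 and 21.
Split the middle term: 12t²+32t + 21t+56 = 4t(3t+8) + 7(3t+8).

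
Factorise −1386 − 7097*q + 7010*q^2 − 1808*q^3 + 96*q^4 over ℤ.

Testing divisors of the constant over divisors of the leading coefficient, q = 11/4 is a root, so (4*q − 11) is a factor; dividing leaves 24*q^3 − 386*q^2 + 691*q + 126.
Next, q = 14 is a root, so (q − 14) divides it; the quotient is 24*q^2 − 50*q − 9.
The remaining quadratic factors as (6*q + 1)(4*q − 9).

(4*q − 11)*(4*q − 9)*(6*q + 1)*(q − 14)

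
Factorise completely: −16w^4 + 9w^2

Pull out the common factor w^2, leaving −16w^2 + 9.
Recognize a difference of squares with the parts 3 and 4w.

−w^2(4w + 3)(4w − 3)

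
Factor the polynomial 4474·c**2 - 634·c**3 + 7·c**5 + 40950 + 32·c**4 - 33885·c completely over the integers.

(7·c - 10)·(c + 15)·(c - 7)·(c**2 - 2·c + 39)

By the rational root theorem, c = 10/7 is a root, giving the factor (7·c - 10) and quotient c**4 + 6·c**3 - 82·c**2 + 522·c - 4095.
Then c = 7 is a root, so (c - 7) divides it; the quotient is c**3 + 13·c**2 + 9·c + 585.
Continuing, c = -15 is a root, so (c + 15) divides it; the quotient is c**2 - 2·c + 39.
The quadratic c**2 - 2·c + 39 has discriminant -152 < 0 and is irreducible over ℤ.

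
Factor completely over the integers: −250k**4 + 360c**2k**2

10k**2(6c + 5k)(6c − 5k)

Every term has a factor of 10k**2. Then 36c**2 − 25k**2 = (6c)² − (5k)².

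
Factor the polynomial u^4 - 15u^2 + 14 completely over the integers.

(u + 1)(u - 1)(u^2 - 14)

Substitute w = u^2 to get a quadratic in w, then factor.
u^2 - 1 is a difference of squares.
u^2 - 14 is irreducible over ℤ (14 is not a perfect square).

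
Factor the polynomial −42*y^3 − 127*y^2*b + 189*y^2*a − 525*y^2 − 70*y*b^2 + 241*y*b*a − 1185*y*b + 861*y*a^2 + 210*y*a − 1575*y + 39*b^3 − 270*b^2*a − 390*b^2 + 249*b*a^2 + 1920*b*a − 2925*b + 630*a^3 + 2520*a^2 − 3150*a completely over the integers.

−(2*y + 3*b − 15*a + 15)*(7*y + 13*b + 14*a)*(3*y − b + 3*a + 15)

Group: 3*y*(−14*y^2 − 47*y*b + 77*y*a − 105*y − 39*b^2 + 153*b*a − 195*b + 210*a^2 − 210*a) + (−b + 3*a + 15)*(−14*y^2 − 47*y*b + 77*y*a − 105*y − 39*b^2 + 153*b*a − 195*b + 210*a^2 − 210*a); both groups contain (−14*y^2 − 47*y*b + 77*y*a − 105*y − 39*b^2 + 153*b*a − 195*b + 210*a^2 − 210*a), so (3*y − b + 3*a + 15) is a factor with cofactor −14*y^2 − 47*y*b + 77*y*a − 105*y − 39*b^2 + 153*b*a − 195*b + 210*a^2 − 210*a.
The cofactor groups again: −14*y^2 − 47*y*b + 77*y*a − 105*y − 39*b^2 + 153*b*a − 195*b + 210*a^2 − 210*a = −7*y*(2*y + 3*b − 15*a + 15) + (−13*b − 14*a)*(2*y + 3*b − 15*a + 15); both groups contain (2*y + 3*b − 15*a + 15), giving −(7*y + 13*b + 14*a)*(2*y + 3*b − 15*a + 15).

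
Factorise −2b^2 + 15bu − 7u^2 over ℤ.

−(2b − u)(b − 7u)

Group: −b(2b − u) + 7u(2b − u); both groups contain (2b − u).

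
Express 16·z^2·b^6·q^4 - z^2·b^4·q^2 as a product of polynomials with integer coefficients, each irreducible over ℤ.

Every term has a factor of z^2·b^4·q^2; factoring it out leaves 16·b^2·q^2 - 1.
Recognize a difference of squares with the parts 4·b·q and 1.

b^4·q^2·z^2·(4·b·q + 1)·(4·b·q - 1)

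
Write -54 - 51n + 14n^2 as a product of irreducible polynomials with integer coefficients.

Need a pair with product 14·(-54) = -756 and sum -51: that's -63 and 12.
Split the middle term: 14n^2 - 63n + 12n - 54 = 7n(2n - 9) + 6(2n - 9).

(2n - 9)(7n + 6)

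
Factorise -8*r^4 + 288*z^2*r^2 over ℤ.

Every term has a factor of 8*r^2. Then 36*z^2 - r^2 = (6*z)² − (r)².

8*r^2*(6*z - r)*(6*z + r)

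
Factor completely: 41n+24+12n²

Need a pair with product 12·24 = 288 and sum 41: that's 32 and 9.
Split the middle term: 12n²+32n + 9n+24 = 4n(3n+8) + 3(3n+8).

(3n+8)(4n+3)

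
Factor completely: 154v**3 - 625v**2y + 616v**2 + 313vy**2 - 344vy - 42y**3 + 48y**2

Group: 2v(77v**2 - 43vy + 6y**2) + (-7y + 8)(77v**2 - 43vy + 6y**2); both groups contain (77v**2 - 43vy + 6y**2), so (2v - 7y + 8) is a factor with cofactor 77v**2 - 43vy + 6y**2.
The cofactor groups again: 77v**2 - 43vy + 6y**2 = 11v(7v - 2y) - 3y(7v - 2y); both groups contain (7v - 2y), giving (11v - 3y)(7v - 2y).

(11v - 3y)(2v - 7y + 8)(7v - 2y)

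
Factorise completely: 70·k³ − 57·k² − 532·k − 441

(2·k − 7)·(5·k + 7)·(7·k + 9)

Trying the rational-root candidates, k = −7/5 is a root, giving the factor (5·k + 7) and quotient 14·k² − 31·k − 63.
The remaining quadratic factors as (7·k + 9)(2·k − 7).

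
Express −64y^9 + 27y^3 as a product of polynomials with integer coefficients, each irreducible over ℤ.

Pull out the common factor y^3, leaving −64y^6 + 27.
Recognize a difference of cubes with the parts 3 and 4y^2.

−y^3(4y^2 − 3)(16y^4 + 12y^2 + 9)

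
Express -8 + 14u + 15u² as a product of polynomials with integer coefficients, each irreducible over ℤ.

Need a pair with product 15·(-8) = -120 and sum 14: that's 20 and -6.
Split the middle term: 15u² + 20u - 6u - 8 = 5u(3u + 4) - 2(3u + 4).

(3u + 4)(5u - 2)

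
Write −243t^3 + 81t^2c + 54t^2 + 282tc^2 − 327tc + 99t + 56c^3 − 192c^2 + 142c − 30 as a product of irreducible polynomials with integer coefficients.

Group: 9t(−27t^2 + 30tc − 3t + 8c^2 − 24c + 10) + (7c − 3)(−27t^2 + 30tc − 3t + 8c^2 − 24c + 10); both groups contain (−27t^2 + 30tc − 3t + 8c^2 − 24c + 10), so (9t + 7c − 3) is a factor with cofactor −27t^2 + 30tc − 3t + 8c^2 − 24c + 10.
The cofactor groups again: −27t^2 + 30tc − 3t + 8c^2 − 24c + 10 = −9t(3t − 4c + 2) + (−2c + 5)(3t − 4c + 2); both groups contain (3t − 4c + 2), giving −(9t + 2c − 5)(3t − 4c + 2).

−(3t − 4c + 2)(9t + 2c − 5)(9t + 7c − 3)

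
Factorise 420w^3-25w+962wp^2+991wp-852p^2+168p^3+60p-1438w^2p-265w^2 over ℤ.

(5w-12p)(12w-14p+1)(7w+p-5)

Group: 5w(84w^2-86wp-53w-14p^2+71p-5) - 12p(84w^2-86wp-53w-14p^2+71p-5); both groups contain (84w^2-86wp-53w-14p^2+71p-5), so (5w-12p) is a factor with cofactor 84w^2-86wp-53w-14p^2+71p-5.
The cofactor groups again: 84w^2-86wp-53w-14p^2+71p-5 = 7w(12w-14p+1) + (p-5)(12w-14p+1); both groups contain (12w-14p+1), giving (7w+p-5)(12w-14p+1).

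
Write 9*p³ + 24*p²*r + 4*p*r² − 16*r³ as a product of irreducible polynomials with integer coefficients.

Group: 3*p*(3*p² + 4*p*r − 4*r²) + 4*r*(3*p² + 4*p*r − 4*r²); both groups contain (3*p² + 4*p*r − 4*r²), so (3*p + 4*r) is a factor with cofactor 3*p² + 4*p*r − 4*r².
The cofactor groups again: 3*p² + 4*p*r − 4*r² = 3*p*(p + 2*r) − 2*r*(p + 2*r); both groups contain (p + 2*r), giving (3*p − 2*r)*(p + 2*r).

(3*p + 4*r)*(3*p − 2*r)*(p + 2*r)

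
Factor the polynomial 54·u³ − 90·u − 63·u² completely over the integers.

9·u·(6·u + 5)·(u − 2)

Pull out the common factor 9·u, then factor the remaining trinomial.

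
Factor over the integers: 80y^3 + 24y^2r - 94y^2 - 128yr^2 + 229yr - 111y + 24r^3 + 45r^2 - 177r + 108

Group: 8y(10y^2 + 13yr - 23y - 3r^2 - 9r + 12) + (-8r + 9)(10y^2 + 13yr - 23y - 3r^2 - 9r + 12); both groups contain (10y^2 + 13yr - 23y - 3r^2 - 9r + 12), so (8y - 8r + 9) is a factor with cofactor 10y^2 + 13yr - 23y - 3r^2 - 9r + 12.
The cofactor groups again: 10y^2 + 13yr - 23y - 3r^2 - 9r + 12 = 5y(2y + 3r - 3) + (-r - 4)(2y + 3r - 3); both groups contain (2y + 3r - 3), giving (5y - r - 4)(2y + 3r - 3).

(8y - 8r + 9)(5y - r - 4)(2y + 3r - 3)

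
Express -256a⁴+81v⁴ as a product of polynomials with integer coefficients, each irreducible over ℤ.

Difference of squares twice: with A = 3v and B = 4a, A⁴ − B⁴ = (A² − B²)(A² + B²), and A² − B² factors again.

(3v-4a)(3v+4a)(9v²+16a²)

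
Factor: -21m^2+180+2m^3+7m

(2m+5)(m-4)(m-9)

Testing divisors of the constant over divisors of the leading coefficient, m = -5/2 is a root, giving the factor (2m+5) and quotient m^2-13m+36.
The remaining quadratic factors as (m-4)(m-9).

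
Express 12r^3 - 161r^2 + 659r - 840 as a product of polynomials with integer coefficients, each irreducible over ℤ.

(3r - 8)(4r - 15)(r - 7)

Testing divisors of the constant over divisors of the leading coefficient, r = 8/3 is a root, so (3r - 8) divides it; the quotient is 4r^2 - 43r + 105.
The remaining quadratic factors as (4r - 15)(r - 7).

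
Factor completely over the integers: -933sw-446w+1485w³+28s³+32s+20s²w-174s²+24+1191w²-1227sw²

(2s+15w-1)(2s-11w-12)(7s-9w+2)

Group: 7s(4s²+8sw-26s-165w²-169w+12) + (-9w+2)(4s²+8sw-26s-165w²-169w+12); both groups contain (4s²+8sw-26s-165w²-169w+12), so (7s-9w+2) is a factor with cofactor 4s²+8sw-26s-165w²-169w+12.
The cofactor groups again: 4s²+8sw-26s-165w²-169w+12 = 2s(2s+15w-1) + (-11w-12)(2s+15w-1); both groups contain (2s+15w-1), giving (2s-11w-12)(2s+15w-1).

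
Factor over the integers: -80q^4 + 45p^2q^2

Every term has a factor of 5q^2. Then 9p^2 - 16q^2 = (3p)² − (4q)².

5q^2(3p + 4q)(3p - 4q)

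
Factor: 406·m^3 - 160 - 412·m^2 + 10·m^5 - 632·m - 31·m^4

(2·m + 1)·(5·m + 2)·(m - 2)·(m^2 - 2·m + 40)

Testing divisors of the constant over divisors of the leading coefficient, m = 2 is a root, so (m - 2) divides it; the quotient is 10·m^4 - 11·m^3 + 384·m^2 + 356·m + 80.
Next, m = -2/5 is a root, giving the factor (5·m + 2) and quotient 2·m^3 - 3·m^2 + 78·m + 40.
Continuing, m = -1/2 is a root, giving the factor (2·m + 1) and quotient m^2 - 2·m + 40.
The quadratic m^2 - 2·m + 40 has discriminant -156 < 0 and is irreducible over ℤ.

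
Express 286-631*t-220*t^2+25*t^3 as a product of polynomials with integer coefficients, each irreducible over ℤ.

Among the possible rational roots, t = 11 is a root, so (t-11) divides it; the quotient is 25*t^2+55*t-26.
The remaining quadratic factors as (5*t-2)(5*t+13).

(5*t+13)*(5*t-2)*(t-11)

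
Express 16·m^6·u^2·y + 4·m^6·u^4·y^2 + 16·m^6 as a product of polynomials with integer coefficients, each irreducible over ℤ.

Factor out 4·m^6 first: what remains is u^4·y^2 + 4·u^2·y + 4.
Recognize a perfect-square trinomial with the parts u^2·y and 2.

4·m^6·(u^2·y + 2)^2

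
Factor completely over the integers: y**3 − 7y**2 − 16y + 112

(y + 4)(y − 4)(y − 7)

Testing divisors of the constant over divisors of the leading coefficient, y = 7 is a root, giving the factor (y − 7) and quotient y**2 − 16.
The remaining quadratic factors as (y + 4)(y − 4).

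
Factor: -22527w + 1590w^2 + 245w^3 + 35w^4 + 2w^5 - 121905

(2w + 9)(w + 15)(w - 7)(w^2 + 5w + 129)

Among the possible rational roots, w = 7 is a root, so (w - 7) is a factor; dividing leaves 2w^4 + 49w^3 + 588w^2 + 5706w + 17415.
Then w = -9/2 is a root, giving the factor (2w + 9) and quotient w^3 + 20w^2 + 204w + 1935.
Then w = -15 is a root, giving the factor (w + 15) and quotient w^2 + 5w + 129.
The quadratic w^2 + 5w + 129 has discriminant -491 < 0 and is irreducible over ℤ.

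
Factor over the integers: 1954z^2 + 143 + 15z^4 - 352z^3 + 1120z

Trying the rational-root candidates, z = 11 is a root, so (z - 11) is a factor; dividing leaves 15z^3 - 187z^2 - 103z - 13.
Next, z = -1/5 is a root, giving the factor (5z + 1) and quotient 3z^2 - 38z - 13.
The remaining quadratic factors as (3z + 1)(z - 13).

(3z + 1)(5z + 1)(z - 11)(z - 13)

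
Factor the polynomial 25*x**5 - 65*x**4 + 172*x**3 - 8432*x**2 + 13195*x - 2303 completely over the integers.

By the rational root theorem, x = 1/5 is a root, giving the factor (5*x - 1) and quotient 5*x**4 - 12*x**3 + 32*x**2 - 1680*x + 2303.
Next, x = 7 is a root, so (x - 7) divides it; the quotient is 5*x**3 + 23*x**2 + 193*x - 329.
Next, x = 7/5 is a root, so (5*x - 7) is a factor; dividing leaves x**2 + 6*x + 47.
The quadratic x**2 + 6*x + 47 has discriminant -152 < 0 and is irreducible over ℤ.

(5*x - 1)*(5*x - 7)*(x - 7)*(x**2 + 6*x + 47)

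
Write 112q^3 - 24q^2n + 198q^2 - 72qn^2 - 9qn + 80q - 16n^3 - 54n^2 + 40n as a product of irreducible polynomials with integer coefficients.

(8q - 8n + 5)(7q + 2n + 8)(2q + n)

Group: 7q(16q^2 - 8qn + 10q - 8n^2 + 5n) + (2n + 8)(16q^2 - 8qn + 10q - 8n^2 + 5n); both groups contain (16q^2 - 8qn + 10q - 8n^2 + 5n), so (7q + 2n + 8) is a factor with cofactor 16q^2 - 8qn + 10q - 8n^2 + 5n.
The cofactor groups again: 16q^2 - 8qn + 10q - 8n^2 + 5n = 8q(2q + n) + (-8n + 5)(2q + n); both groups contain (2q + n), giving (8q - 8n + 5)(2q + n).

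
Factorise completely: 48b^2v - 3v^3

3v(4b + v)(4b - v)

Pull out the common factor 3v; 16b^2 - v^2 is a difference of squares.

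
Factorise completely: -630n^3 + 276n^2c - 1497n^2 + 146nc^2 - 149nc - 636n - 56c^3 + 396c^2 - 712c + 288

Group: 7n(-90n^2 - 12nc - 111n + 14c^2 - 71c + 36) + (-4c + 8)(-90n^2 - 12nc - 111n + 14c^2 - 71c + 36); both groups contain (-90n^2 - 12nc - 111n + 14c^2 - 71c + 36), so (7n - 4c + 8) is a factor with cofactor -90n^2 - 12nc - 111n + 14c^2 - 71c + 36.
The cofactor groups again: -90n^2 - 12nc - 111n + 14c^2 - 71c + 36 = -15n(6n - 2c + 9) + (-7c + 4)(6n - 2c + 9); both groups contain (6n - 2c + 9), giving -(15n + 7c - 4)(6n - 2c + 9).

-(6n - 2c + 9)(7n - 4c + 8)(15n + 7c - 4)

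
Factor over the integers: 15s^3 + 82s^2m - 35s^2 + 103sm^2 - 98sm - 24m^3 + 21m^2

Group: s(15s^2 + 37sm - 35s - 8m^2 + 7m) + 3m(15s^2 + 37sm - 35s - 8m^2 + 7m); both groups contain (15s^2 + 37sm - 35s - 8m^2 + 7m), so (s + 3m) is a factor with cofactor 15s^2 + 37sm - 35s - 8m^2 + 7m.
The cofactor groups again: 15s^2 + 37sm - 35s - 8m^2 + 7m = 5s(3s + 8m - 7) - m(3s + 8m - 7); both groups contain (3s + 8m - 7), giving (5s - m)(3s + 8m - 7).

(5s - m)(s + 3m)(3s + 8m - 7)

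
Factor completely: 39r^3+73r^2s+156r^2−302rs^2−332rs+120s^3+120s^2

(13r−6s)(3r−5s)(r+4s+4)

Group: r(39r^2−83rs+30s^2) + (4s+4)(39r^2−83rs+30s^2); both groups contain (39r^2−83rs+30s^2), so (r+4s+4) is a factor with cofactor 39r^2−83rs+30s^2.
The cofactor groups again: 39r^2−83rs+30s^2 = 3r(13r−6s) − 5s(13r−6s); both groups contain (13r−6s), giving (3r−5s)(13r−6s).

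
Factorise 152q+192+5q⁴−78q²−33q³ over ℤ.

Among the possible rational roots, q = −1 is a root, giving the factor (q+1) and quotient 5q³−38q²−40q+192.
Continuing, q = 8 is a root, giving the factor (q−8) and quotient 5q²+2q−24.
The remaining quadratic factors as (5q+12)(q−2).

(5q+12)(q+1)(q−2)(q−8)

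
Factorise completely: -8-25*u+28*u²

(4*u+1)*(7*u-8)

Need a pair with product 28·(-8) = -224 and sum -25: that's 7 and -32.
Split the middle term: 28*u²+7*u - 32*u-8 = 7*u*(4*u+1) - 8*(4*u+1).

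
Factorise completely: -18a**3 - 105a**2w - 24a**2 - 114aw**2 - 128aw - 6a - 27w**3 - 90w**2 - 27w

Group: 3a(-6a**2 - 33aw - 2a - 27w**2 - 9w) + (w + 3)(-6a**2 - 33aw - 2a - 27w**2 - 9w); both groups contain (-6a**2 - 33aw - 2a - 27w**2 - 9w), so (3a + w + 3) is a factor with cofactor -6a**2 - 33aw - 2a - 27w**2 - 9w.
The cofactor groups again: -6a**2 - 33aw - 2a - 27w**2 - 9w = -3a(2a + 9w) + (-3w - 1)(2a + 9w); both groups contain (2a + 9w), giving -(3a + 3w + 1)(2a + 9w).

-(2a + 9w)(3a + 3w + 1)(3a + w + 3)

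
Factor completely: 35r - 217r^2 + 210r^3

Pull out the common factor 7r, then factor the remaining trinomial.

7r(5r - 1)(6r - 5)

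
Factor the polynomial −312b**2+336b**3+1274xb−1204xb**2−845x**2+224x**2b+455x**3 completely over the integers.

Group: 5x(91x**2+154xb−169x−56b**2+52b) − 6b(91x**2+154xb−169x−56b**2+52b); both groups contain (91x**2+154xb−169x−56b**2+52b), so (5x−6b) is a factor with cofactor 91x**2+154xb−169x−56b**2+52b.
The cofactor groups again: 91x**2+154xb−169x−56b**2+52b = 7x(13x−4b) + (14b−13)(13x−4b); both groups contain (13x−4b), giving (7x+14b−13)(13x−4b).

(13x−4b)(5x−6b)(7x+14b−13)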